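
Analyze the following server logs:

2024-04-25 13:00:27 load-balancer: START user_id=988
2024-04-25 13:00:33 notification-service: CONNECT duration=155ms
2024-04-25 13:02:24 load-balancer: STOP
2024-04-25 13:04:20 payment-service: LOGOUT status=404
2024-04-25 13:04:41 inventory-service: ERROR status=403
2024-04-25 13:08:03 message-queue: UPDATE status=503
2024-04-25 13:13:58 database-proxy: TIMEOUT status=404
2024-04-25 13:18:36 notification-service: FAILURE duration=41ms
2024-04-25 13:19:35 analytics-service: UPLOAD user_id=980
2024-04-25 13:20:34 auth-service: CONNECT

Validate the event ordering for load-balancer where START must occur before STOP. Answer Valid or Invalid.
Valid

To validate ordering:

1. Required order: START → STOP
2. Rule: START must occur before STOP
3. Check actual order of events for load-balancer
4. Result: Valid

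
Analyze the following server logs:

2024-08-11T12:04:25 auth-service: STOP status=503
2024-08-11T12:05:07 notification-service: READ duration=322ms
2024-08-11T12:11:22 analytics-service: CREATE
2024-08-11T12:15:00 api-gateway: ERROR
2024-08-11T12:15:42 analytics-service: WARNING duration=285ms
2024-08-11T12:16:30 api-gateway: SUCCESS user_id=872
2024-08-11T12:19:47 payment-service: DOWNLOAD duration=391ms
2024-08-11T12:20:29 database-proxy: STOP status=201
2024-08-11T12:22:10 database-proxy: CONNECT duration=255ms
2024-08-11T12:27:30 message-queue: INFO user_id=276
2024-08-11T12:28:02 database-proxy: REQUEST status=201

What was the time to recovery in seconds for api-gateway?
90

To calculate recovery time:

1. Find ERROR event for api-gateway: 2024-08-11T12:15:00
2. Find next SUCCESS event for api-gateway: 2024-08-11T12:16:30
3. Recovery time: 2024-08-11T12:16:30 - 2024-08-11T12:15:00 = 90 seconds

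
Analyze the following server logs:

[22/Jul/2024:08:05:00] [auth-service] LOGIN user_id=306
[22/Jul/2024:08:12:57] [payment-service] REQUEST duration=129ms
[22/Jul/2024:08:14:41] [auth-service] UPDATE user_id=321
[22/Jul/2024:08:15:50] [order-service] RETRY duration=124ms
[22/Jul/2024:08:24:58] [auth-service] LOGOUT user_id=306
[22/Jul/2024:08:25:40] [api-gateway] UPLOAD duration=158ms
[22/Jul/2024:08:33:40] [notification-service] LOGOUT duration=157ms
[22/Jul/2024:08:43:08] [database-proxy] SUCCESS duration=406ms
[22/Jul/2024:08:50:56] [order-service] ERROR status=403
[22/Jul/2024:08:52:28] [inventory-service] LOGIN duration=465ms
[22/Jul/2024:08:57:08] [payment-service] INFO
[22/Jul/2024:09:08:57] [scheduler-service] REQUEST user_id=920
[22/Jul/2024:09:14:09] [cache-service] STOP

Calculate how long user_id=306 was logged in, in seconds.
1198

To calculate session duration:

1. Find LOGIN event for user_id=306: 22/Jul/2024:08:05:00
2. Find LOGOUT event for user_id=306: 22/Jul/2024:08:24:58
3. Session duration: 22/Jul/2024:08:24:58 - 22/Jul/2024:08:05:00 = 1198 seconds (19 minutes)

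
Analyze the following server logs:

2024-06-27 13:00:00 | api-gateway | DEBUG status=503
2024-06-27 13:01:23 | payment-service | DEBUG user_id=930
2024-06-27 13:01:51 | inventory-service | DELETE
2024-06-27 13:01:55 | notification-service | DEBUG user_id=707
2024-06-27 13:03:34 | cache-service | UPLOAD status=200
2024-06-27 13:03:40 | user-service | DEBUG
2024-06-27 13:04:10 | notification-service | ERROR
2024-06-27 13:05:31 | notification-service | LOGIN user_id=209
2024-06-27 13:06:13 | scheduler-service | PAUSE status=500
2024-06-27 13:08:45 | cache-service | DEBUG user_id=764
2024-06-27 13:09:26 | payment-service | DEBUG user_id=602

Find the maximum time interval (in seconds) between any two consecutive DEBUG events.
305

To find the longest gap:

1. Extract all DEBUG events in chronological order
2. Calculate time differences between consecutive events
3. Find the maximum difference
4. Longest gap: 305 seconds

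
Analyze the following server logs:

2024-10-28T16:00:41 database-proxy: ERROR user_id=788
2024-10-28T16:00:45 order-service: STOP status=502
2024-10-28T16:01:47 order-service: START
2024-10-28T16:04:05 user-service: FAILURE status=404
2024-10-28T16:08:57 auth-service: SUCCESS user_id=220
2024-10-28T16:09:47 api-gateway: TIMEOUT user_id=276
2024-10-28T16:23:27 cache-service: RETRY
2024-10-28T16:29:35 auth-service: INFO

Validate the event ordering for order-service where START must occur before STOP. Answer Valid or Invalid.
Invalid

To validate ordering:

1. Required order: START → STOP
2. Rule: START must occur before STOP
3. Check actual order of events for order-service
4. Result: Invalid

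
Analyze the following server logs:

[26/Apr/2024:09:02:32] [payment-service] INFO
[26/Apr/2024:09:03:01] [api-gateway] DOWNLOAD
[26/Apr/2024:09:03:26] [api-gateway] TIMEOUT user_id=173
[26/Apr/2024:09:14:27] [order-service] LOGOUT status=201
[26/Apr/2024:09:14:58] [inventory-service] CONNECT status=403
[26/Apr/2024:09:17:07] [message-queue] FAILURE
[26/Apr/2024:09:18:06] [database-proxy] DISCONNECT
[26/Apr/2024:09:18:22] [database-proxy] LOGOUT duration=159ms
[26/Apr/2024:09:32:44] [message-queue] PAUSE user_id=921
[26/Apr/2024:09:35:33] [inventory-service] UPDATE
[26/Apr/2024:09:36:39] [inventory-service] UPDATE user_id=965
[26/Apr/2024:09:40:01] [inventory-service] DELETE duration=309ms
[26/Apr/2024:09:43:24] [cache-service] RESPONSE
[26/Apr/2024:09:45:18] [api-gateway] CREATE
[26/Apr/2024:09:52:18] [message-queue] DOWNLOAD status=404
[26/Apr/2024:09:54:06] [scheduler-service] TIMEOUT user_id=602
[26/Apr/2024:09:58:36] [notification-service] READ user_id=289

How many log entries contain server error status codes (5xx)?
0

To find matching entries:

1. Pattern to match: server error status codes (5xx)
2. Scan each log entry for the pattern
3. Count matches: 0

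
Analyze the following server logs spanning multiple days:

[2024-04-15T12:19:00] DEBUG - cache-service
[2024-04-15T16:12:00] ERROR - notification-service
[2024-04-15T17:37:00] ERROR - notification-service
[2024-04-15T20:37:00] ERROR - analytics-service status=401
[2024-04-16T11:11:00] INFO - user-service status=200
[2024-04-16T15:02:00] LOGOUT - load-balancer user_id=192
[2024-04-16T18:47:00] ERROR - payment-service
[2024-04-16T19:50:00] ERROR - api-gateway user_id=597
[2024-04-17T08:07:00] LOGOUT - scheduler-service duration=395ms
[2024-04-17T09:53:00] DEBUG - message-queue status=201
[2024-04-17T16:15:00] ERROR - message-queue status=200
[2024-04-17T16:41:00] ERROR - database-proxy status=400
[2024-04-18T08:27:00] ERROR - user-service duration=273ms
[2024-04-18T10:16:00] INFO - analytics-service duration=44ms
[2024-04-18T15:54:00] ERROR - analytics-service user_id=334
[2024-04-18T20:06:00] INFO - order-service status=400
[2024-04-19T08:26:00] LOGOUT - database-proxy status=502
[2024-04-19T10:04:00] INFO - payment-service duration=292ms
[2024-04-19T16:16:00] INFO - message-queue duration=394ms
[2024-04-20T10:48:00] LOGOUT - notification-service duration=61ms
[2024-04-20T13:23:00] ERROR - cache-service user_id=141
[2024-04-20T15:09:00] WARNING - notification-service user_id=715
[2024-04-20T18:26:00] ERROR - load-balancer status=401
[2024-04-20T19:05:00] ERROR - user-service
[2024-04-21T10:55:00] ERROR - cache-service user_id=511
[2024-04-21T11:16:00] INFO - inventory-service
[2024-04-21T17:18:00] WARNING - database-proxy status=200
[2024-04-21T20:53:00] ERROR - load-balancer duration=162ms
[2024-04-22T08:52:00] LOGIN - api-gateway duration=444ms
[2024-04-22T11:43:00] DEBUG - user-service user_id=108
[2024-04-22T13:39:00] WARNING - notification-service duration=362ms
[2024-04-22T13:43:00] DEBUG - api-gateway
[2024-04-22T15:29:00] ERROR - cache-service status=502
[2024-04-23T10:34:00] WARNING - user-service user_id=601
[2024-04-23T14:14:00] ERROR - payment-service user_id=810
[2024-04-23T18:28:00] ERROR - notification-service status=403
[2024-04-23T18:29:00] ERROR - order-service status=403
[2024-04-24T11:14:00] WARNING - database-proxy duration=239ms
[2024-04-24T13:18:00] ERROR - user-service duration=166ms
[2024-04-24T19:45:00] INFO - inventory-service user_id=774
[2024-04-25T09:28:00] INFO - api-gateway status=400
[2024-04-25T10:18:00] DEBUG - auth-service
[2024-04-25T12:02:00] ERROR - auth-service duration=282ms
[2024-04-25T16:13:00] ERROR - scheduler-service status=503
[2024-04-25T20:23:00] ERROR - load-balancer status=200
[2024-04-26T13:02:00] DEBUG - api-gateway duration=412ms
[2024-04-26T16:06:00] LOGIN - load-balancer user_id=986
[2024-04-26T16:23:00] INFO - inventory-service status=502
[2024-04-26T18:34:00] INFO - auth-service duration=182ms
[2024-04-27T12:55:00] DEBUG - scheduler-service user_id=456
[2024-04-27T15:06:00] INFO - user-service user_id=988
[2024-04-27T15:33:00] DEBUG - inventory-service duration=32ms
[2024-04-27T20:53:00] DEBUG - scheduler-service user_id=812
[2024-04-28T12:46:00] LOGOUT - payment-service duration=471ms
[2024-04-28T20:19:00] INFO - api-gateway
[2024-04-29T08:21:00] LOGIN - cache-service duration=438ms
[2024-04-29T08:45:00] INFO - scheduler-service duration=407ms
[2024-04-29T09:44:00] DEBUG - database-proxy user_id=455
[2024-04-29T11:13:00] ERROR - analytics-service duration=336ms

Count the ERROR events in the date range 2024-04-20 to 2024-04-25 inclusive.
13

To filter by date range:

1. Date range: 2024-04-20 through 2024-04-25, both dates inclusive
2. Filter for ERROR events whose date falls in this range
3. Count matching events: 13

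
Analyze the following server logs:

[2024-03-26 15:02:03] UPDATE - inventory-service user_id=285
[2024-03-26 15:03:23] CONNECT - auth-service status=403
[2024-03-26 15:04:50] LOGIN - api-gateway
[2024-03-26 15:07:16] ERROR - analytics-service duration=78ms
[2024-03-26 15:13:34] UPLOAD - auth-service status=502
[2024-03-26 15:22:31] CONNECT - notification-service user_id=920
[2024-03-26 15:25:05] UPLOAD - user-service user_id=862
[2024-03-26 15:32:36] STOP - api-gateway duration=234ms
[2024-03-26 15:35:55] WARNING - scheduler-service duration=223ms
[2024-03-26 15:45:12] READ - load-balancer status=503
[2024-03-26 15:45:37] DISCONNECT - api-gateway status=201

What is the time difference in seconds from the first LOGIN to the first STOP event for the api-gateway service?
1666

To find the time between events:

1. Locate the first LOGIN event for api-gateway: 2024-03-26 15:04:50
2. Locate the first STOP event for api-gateway: 2024-03-26 15:32:36
3. Calculate the difference: 2024-03-26 15:32:36 - 2024-03-26 15:04:50 = 1666 seconds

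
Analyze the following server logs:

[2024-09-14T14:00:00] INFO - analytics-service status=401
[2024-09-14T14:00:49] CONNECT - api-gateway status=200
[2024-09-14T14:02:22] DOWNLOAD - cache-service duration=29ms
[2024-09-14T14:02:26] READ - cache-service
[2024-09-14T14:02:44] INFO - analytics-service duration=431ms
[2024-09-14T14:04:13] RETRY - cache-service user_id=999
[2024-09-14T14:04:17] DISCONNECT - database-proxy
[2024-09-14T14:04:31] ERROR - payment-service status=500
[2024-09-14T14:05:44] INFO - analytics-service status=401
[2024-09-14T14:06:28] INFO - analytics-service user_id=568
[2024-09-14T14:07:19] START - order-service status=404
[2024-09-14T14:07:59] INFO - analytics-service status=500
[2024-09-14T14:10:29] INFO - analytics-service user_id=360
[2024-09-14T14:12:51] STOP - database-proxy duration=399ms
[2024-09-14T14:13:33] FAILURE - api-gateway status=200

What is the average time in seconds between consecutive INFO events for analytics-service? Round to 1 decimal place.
125.8

To calculate average interval:

1. Find all INFO events for analytics-service in order
2. Calculate time gaps between consecutive events
3. Compute mean of gaps: 629 / 5 = 125.8 seconds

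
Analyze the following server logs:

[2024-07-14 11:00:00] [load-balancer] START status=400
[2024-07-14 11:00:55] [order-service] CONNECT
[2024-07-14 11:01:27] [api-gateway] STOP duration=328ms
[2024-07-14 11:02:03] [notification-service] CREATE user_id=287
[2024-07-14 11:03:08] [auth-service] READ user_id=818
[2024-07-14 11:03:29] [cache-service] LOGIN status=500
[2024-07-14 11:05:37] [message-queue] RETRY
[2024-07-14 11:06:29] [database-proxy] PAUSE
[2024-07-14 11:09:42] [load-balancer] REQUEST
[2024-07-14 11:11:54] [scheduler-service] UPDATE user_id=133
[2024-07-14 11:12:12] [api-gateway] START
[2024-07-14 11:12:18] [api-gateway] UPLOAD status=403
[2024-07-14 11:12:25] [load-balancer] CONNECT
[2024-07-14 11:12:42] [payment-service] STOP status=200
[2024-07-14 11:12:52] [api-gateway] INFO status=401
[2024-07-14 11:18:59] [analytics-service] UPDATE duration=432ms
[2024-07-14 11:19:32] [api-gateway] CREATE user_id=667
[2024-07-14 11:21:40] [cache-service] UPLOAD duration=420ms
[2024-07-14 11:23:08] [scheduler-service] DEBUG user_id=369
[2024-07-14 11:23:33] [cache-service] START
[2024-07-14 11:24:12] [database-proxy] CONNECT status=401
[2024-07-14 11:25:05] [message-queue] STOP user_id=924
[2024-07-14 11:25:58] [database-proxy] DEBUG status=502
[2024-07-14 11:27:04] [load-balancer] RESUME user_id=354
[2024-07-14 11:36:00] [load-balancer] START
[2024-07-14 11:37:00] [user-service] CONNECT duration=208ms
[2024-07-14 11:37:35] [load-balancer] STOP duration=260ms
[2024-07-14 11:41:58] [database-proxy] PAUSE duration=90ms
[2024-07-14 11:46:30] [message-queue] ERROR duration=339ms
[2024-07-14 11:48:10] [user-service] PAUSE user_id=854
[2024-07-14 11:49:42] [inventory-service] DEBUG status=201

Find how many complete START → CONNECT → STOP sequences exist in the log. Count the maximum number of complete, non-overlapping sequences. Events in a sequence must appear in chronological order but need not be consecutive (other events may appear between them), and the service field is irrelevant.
4

To count sequences:

1. Look for pattern: START → CONNECT → STOP
2. Greedily scan the log in chronological order, matching each sequence element in turn (ignoring service)
3. Each time the full pattern completes, increment the count and restart matching from the next event
4. Complete non-overlapping sequences found: 4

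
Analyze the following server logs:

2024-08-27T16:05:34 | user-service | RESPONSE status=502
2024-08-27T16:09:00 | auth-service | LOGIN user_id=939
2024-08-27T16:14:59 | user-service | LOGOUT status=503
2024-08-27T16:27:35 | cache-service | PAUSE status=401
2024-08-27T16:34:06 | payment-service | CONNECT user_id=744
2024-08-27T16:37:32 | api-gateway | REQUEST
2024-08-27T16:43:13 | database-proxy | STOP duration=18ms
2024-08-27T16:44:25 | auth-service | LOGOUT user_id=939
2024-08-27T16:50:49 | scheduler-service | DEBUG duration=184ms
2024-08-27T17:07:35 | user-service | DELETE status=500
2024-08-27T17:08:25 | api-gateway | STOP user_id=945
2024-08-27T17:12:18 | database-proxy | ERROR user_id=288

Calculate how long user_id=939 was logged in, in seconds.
2125

To calculate session duration:

1. Find LOGIN event for user_id=939: 2024-08-27T16:09:00
2. Find LOGOUT event for user_id=939: 2024-08-27T16:44:25
3. Session duration: 2024-08-27T16:44:25 - 2024-08-27T16:09:00 = 2125 seconds (35 minutes)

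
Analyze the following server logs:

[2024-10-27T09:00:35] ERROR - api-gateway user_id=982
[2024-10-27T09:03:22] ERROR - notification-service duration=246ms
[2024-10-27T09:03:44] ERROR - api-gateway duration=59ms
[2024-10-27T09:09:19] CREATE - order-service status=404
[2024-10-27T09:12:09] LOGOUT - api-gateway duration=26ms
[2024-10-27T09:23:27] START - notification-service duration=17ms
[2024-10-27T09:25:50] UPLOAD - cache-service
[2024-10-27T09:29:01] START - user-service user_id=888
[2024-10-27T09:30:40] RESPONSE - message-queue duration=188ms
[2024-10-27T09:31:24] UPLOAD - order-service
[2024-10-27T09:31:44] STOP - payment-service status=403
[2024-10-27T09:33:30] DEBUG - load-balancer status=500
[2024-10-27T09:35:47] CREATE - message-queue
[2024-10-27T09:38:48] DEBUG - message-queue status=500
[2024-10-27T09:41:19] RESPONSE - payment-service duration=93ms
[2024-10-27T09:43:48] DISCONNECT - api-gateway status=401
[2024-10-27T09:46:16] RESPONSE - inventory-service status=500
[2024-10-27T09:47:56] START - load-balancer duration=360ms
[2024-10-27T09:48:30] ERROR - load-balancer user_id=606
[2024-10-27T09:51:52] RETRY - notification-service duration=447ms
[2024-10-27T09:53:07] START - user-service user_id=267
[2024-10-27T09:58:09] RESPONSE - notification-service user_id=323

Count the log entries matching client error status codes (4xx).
3

To find matching entries:

1. Pattern to match: client error status codes (4xx)
2. Scan each log entry for the pattern
3. Count matches: 3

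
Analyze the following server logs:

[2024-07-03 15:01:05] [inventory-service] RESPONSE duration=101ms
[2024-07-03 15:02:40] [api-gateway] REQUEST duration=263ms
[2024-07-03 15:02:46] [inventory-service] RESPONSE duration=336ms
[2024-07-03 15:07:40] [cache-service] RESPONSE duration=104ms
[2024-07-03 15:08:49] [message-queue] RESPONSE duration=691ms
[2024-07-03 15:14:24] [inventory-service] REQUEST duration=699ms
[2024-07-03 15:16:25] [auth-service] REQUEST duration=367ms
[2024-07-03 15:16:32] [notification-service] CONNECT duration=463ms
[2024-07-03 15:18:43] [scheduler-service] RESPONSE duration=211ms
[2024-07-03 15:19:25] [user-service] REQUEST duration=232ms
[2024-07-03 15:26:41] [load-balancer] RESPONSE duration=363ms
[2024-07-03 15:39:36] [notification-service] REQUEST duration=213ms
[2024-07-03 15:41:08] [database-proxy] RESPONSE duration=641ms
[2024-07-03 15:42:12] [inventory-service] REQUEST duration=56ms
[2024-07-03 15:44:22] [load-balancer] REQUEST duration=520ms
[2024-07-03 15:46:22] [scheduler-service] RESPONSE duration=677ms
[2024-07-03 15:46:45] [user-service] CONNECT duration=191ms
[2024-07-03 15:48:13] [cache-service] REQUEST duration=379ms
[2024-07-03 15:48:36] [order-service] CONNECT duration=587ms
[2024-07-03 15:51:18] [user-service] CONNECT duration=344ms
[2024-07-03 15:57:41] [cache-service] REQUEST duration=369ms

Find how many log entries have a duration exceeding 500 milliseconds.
6

To count timeouts:

1. Threshold: 500ms
2. Extract duration from each log entry
3. Count entries where duration > 500
4. Timeout count: 6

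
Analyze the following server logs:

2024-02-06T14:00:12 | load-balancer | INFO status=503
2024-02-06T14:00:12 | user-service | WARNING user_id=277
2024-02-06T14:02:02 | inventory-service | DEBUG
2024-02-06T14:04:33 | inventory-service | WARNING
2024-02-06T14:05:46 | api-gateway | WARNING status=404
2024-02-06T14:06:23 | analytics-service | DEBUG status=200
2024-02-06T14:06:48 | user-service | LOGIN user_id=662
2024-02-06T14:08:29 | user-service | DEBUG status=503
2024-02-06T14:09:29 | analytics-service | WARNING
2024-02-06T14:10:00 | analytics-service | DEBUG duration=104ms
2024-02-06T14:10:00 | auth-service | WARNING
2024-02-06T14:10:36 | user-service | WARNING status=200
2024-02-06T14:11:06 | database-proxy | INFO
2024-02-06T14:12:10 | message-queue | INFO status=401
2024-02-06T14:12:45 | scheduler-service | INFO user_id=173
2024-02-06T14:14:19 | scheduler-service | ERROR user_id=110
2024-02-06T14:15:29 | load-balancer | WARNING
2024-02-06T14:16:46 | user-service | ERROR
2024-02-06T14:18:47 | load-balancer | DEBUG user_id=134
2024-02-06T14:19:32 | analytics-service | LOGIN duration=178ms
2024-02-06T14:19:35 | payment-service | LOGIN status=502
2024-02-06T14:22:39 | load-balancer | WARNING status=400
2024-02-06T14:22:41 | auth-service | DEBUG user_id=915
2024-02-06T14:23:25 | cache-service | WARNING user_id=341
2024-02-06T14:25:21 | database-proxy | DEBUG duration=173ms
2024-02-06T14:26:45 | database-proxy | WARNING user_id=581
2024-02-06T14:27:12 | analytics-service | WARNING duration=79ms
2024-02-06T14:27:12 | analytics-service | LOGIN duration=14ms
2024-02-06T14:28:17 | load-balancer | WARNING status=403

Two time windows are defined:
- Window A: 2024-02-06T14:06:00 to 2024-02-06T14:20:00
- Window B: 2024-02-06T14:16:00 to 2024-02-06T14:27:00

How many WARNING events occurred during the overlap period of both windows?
0

To find overlap events:

1. Window A: 2024-02-06T14:06:00 to 2024-02-06T14:20:00
2. Window B: 2024-02-06T14:16:00 to 2024-02-06T14:27:00
3. Overlap period: 2024-02-06T14:16:00 to 2024-02-06T14:20:00
4. Count WARNING events in overlap: 0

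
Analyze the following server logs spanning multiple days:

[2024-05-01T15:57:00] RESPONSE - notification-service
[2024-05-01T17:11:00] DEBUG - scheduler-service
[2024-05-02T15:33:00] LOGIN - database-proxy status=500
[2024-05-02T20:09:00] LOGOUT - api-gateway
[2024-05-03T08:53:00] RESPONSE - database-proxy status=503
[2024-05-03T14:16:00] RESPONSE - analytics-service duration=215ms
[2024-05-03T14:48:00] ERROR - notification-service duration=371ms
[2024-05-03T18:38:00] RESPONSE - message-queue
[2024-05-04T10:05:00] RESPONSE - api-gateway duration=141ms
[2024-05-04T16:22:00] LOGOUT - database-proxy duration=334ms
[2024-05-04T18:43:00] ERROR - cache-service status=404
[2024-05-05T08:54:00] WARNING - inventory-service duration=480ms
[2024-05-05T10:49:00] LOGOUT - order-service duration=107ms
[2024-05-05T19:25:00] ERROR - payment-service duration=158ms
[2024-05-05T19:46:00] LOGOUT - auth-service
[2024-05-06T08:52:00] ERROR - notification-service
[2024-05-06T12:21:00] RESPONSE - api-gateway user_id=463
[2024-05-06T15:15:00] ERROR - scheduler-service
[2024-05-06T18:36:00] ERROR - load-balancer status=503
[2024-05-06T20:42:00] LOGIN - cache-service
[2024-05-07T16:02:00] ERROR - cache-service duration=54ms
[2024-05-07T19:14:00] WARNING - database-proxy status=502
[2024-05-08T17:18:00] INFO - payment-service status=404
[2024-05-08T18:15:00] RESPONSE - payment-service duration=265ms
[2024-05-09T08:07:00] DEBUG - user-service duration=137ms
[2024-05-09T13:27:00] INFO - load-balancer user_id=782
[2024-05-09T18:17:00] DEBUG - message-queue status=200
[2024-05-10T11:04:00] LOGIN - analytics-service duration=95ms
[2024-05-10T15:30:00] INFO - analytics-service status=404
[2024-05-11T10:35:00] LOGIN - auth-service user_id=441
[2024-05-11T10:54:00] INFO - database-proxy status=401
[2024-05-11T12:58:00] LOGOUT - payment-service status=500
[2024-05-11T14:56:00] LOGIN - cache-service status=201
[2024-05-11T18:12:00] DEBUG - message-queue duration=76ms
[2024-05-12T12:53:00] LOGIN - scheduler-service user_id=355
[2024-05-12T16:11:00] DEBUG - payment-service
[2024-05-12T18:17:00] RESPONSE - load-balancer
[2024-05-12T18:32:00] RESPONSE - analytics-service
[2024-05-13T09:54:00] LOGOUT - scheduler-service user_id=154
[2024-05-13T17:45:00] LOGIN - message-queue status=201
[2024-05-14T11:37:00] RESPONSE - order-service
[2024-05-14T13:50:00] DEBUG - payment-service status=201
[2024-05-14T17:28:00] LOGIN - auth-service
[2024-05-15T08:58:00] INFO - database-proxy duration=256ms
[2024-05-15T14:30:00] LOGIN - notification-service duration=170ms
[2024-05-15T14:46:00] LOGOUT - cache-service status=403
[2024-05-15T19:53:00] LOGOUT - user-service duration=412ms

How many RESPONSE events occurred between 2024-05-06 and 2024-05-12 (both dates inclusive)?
4

To filter by date range:

1. Date range: 2024-05-06 through 2024-05-12, both dates inclusive
2. Filter for RESPONSE events whose date falls in this range
3. Count matching events: 4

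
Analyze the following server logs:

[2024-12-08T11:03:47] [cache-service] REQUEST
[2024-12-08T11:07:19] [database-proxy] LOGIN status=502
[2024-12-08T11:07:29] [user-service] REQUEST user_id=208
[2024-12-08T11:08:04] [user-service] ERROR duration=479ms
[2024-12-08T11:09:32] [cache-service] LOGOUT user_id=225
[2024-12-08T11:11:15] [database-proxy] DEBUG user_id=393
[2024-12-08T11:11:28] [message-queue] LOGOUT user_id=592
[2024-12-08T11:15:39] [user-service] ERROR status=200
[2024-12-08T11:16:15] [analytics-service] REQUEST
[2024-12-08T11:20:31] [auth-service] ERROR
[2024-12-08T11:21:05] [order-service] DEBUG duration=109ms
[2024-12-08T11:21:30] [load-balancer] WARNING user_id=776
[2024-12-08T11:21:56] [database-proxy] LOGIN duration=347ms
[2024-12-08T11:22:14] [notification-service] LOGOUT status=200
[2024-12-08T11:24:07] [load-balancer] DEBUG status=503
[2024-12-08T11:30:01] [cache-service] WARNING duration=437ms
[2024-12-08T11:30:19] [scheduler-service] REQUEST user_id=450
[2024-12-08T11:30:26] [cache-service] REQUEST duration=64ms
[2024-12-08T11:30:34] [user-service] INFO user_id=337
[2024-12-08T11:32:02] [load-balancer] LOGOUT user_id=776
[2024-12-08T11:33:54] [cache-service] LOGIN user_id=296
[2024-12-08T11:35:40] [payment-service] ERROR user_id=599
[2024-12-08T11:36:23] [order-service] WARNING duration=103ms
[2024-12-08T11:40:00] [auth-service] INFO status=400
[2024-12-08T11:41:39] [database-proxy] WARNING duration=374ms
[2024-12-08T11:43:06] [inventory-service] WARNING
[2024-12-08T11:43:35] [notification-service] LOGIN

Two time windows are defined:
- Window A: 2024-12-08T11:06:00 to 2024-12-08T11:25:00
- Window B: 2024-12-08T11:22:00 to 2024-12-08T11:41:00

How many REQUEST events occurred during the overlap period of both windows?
0

To find overlap events:

1. Window A: 2024-12-08T11:06:00 to 2024-12-08T11:25:00
2. Window B: 2024-12-08T11:22:00 to 2024-12-08T11:41:00
3. Overlap period: 2024-12-08T11:22:00 to 2024-12-08T11:25:00
4. Count REQUEST events in overlap: 0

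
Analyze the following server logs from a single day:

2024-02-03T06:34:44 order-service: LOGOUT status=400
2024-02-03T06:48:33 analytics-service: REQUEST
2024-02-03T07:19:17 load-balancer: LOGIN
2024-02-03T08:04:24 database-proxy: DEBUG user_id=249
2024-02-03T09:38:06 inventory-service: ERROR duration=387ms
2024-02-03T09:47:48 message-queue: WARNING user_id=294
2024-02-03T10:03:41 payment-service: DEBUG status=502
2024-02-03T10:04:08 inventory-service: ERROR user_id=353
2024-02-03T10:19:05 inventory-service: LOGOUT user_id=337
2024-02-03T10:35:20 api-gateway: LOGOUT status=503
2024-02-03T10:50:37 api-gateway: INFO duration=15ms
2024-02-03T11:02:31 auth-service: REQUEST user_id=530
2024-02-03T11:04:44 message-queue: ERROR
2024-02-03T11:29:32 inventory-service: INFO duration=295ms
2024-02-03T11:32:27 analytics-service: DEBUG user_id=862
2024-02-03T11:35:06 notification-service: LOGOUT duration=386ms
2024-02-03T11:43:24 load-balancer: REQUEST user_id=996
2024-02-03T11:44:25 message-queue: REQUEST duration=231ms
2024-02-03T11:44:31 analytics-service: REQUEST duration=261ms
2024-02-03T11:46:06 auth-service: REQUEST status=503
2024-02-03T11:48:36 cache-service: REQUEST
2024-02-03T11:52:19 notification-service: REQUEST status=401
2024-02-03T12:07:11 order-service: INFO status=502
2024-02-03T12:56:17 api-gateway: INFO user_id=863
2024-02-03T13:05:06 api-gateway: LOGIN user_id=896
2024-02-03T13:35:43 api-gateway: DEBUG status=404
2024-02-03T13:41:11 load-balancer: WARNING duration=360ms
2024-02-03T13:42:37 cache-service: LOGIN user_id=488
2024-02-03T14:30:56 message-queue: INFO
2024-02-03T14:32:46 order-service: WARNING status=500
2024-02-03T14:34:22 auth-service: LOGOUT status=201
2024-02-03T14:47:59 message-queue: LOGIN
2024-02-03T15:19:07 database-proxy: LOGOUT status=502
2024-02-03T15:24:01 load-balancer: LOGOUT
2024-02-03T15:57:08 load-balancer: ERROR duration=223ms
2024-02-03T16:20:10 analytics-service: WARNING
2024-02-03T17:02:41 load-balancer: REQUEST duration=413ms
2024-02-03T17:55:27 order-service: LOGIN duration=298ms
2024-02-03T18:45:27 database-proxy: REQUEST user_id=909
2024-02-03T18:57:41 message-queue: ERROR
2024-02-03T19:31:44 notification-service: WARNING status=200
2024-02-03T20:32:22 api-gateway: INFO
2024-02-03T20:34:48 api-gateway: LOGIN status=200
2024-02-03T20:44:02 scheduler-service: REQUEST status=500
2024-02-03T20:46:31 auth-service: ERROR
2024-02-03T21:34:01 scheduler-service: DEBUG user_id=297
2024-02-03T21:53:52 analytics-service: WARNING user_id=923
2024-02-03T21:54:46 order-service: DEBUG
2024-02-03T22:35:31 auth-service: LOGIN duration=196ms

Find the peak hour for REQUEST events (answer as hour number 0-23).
11

To find the peak hour:

1. Group all REQUEST events by hour
2. Count events in each hour
3. Find hour with maximum count
4. Peak hour: 11 (with 7 events)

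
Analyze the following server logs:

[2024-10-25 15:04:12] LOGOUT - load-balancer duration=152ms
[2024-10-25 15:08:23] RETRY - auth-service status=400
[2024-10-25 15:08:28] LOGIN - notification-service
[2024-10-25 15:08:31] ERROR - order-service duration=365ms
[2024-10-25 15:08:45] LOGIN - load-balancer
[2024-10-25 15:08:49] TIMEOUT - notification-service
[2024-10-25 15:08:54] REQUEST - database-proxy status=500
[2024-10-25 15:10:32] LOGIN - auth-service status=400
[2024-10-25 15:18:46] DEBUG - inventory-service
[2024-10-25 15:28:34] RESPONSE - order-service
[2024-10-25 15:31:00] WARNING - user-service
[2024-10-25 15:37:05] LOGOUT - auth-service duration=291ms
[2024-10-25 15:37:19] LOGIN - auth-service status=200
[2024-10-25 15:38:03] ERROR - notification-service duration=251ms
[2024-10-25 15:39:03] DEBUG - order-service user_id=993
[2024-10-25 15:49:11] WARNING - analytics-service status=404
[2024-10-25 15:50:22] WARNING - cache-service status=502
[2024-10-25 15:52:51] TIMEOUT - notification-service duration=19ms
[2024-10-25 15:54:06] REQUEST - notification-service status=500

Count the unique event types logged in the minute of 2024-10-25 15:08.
5

To count unique event types:

1. Filter events in the minute starting at 2024-10-25 15:08
2. Extract event types from matching entries
3. Count unique types: 5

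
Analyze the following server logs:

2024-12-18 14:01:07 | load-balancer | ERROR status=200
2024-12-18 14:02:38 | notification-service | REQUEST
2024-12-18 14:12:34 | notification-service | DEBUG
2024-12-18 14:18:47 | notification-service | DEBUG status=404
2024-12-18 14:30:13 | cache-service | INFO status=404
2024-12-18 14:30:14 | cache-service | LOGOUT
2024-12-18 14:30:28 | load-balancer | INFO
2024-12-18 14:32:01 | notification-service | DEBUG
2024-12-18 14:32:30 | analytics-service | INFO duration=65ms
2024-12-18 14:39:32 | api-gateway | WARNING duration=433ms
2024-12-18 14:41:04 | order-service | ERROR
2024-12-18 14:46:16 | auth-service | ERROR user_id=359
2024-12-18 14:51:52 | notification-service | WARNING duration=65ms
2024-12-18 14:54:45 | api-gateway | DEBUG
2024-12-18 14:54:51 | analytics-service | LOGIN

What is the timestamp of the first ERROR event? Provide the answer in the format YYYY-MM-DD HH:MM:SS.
2024-12-18 14:01:07

To find the first event:

1. Filter for all ERROR events
2. Sort by timestamp
3. Select the first one
4. Timestamp: 2024-12-18 14:01:07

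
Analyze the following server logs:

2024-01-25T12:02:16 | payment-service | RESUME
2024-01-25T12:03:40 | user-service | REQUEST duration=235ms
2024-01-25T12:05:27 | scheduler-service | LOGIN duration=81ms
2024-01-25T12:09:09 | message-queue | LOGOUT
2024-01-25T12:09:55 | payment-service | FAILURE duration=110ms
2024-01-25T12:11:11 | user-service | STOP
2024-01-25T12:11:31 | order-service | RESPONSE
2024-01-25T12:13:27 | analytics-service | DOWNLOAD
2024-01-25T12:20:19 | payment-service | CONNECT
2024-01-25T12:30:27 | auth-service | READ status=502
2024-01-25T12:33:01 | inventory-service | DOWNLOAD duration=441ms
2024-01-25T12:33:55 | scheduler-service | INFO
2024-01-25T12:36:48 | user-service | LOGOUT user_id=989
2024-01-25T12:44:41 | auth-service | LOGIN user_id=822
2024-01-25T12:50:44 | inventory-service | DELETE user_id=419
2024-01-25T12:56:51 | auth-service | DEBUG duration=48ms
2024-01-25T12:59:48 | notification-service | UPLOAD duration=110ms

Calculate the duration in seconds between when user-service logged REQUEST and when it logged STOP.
451

To find the time between events:

1. Locate the first REQUEST event for user-service: 2024-01-25T12:03:40
2. Locate the first STOP event for user-service: 2024-01-25T12:11:11
3. Calculate the difference: 2024-01-25T12:11:11 - 2024-01-25T12:03:40 = 451 seconds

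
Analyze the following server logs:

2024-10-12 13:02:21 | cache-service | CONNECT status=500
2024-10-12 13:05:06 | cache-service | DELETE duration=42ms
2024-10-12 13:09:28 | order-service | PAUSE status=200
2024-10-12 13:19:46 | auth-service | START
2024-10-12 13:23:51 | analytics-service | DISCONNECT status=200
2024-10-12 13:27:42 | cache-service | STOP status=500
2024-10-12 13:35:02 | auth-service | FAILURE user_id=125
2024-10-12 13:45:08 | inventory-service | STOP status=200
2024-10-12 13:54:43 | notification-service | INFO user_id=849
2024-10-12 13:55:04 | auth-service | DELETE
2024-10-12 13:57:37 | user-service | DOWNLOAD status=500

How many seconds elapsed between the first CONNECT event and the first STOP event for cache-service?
1521

To find the time between events:

1. Locate the first CONNECT event for cache-service: 2024-10-12 13:02:21
2. Locate the first STOP event for cache-service: 2024-10-12 13:27:42
3. Calculate the difference: 2024-10-12 13:27:42 - 2024-10-12 13:02:21 = 1521 seconds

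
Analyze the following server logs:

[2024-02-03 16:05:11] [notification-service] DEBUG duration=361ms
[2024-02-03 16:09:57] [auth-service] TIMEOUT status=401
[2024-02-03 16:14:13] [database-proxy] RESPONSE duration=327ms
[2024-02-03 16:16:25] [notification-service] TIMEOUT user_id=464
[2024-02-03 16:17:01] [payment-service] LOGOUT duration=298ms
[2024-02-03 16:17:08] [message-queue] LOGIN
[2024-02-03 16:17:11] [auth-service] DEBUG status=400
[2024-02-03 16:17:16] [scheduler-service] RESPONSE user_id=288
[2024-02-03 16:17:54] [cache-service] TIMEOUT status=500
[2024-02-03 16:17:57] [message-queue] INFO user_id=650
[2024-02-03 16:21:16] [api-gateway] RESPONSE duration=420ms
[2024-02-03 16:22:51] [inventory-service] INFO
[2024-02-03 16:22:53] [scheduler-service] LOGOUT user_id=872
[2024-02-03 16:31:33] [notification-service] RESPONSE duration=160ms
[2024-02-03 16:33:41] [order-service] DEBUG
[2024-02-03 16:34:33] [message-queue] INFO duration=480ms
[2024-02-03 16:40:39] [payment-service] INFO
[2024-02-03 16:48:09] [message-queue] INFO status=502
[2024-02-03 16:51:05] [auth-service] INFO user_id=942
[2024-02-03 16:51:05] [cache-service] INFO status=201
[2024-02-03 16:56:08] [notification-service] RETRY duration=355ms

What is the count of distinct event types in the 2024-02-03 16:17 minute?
6

To count unique event types:

1. Filter events in the minute starting at 2024-02-03 16:17
2. Extract event types from matching entries
3. Count unique types: 6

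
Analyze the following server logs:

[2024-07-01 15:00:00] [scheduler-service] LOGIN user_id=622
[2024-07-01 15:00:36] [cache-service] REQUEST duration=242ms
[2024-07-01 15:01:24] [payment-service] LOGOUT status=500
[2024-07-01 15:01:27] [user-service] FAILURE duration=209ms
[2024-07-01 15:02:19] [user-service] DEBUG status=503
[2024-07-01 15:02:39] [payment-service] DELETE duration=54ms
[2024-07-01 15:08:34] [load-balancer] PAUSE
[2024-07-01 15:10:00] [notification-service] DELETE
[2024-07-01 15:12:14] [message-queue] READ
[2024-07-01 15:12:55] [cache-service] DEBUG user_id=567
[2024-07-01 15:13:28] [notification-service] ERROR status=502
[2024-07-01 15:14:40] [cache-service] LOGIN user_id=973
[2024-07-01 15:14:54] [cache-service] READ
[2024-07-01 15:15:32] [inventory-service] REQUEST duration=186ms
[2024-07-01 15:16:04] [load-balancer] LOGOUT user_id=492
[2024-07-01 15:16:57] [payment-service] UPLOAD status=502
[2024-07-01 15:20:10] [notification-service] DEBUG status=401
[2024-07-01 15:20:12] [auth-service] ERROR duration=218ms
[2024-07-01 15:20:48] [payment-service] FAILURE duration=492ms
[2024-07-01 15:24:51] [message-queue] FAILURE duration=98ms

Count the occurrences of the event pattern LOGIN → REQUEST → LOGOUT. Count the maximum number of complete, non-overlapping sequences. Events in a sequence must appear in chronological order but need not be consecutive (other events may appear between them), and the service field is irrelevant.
2

To count sequences:

1. Look for pattern: LOGIN → REQUEST → LOGOUT
2. Greedily scan the log in chronological order, matching each sequence element in turn (ignoring service)
3. Each time the full pattern completes, increment the count and restart matching from the next event
4. Complete non-overlapping sequences found: 2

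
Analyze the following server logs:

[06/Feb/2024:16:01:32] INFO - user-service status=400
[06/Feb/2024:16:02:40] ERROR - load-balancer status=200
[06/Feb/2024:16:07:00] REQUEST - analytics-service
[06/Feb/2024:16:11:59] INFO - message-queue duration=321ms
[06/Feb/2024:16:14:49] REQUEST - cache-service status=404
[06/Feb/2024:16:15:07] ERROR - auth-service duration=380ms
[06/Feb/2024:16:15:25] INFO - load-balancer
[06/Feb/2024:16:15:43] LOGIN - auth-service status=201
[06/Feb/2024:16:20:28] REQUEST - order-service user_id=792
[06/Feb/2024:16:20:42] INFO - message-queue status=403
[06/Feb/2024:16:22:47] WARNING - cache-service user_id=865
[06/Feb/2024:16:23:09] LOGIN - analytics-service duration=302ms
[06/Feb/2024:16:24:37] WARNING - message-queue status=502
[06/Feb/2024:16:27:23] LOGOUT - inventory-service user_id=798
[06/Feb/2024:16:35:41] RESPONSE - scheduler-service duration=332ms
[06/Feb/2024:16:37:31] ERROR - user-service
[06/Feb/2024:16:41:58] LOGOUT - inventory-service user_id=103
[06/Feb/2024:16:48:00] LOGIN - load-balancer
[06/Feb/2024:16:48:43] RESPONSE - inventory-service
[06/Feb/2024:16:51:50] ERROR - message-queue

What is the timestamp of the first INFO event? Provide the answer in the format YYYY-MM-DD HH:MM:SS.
2024-02-06 16:01:32

To find the first event:

1. Filter for all INFO events
2. Sort by timestamp
3. Select the first one
4. Timestamp: 2024-02-06 16:01:32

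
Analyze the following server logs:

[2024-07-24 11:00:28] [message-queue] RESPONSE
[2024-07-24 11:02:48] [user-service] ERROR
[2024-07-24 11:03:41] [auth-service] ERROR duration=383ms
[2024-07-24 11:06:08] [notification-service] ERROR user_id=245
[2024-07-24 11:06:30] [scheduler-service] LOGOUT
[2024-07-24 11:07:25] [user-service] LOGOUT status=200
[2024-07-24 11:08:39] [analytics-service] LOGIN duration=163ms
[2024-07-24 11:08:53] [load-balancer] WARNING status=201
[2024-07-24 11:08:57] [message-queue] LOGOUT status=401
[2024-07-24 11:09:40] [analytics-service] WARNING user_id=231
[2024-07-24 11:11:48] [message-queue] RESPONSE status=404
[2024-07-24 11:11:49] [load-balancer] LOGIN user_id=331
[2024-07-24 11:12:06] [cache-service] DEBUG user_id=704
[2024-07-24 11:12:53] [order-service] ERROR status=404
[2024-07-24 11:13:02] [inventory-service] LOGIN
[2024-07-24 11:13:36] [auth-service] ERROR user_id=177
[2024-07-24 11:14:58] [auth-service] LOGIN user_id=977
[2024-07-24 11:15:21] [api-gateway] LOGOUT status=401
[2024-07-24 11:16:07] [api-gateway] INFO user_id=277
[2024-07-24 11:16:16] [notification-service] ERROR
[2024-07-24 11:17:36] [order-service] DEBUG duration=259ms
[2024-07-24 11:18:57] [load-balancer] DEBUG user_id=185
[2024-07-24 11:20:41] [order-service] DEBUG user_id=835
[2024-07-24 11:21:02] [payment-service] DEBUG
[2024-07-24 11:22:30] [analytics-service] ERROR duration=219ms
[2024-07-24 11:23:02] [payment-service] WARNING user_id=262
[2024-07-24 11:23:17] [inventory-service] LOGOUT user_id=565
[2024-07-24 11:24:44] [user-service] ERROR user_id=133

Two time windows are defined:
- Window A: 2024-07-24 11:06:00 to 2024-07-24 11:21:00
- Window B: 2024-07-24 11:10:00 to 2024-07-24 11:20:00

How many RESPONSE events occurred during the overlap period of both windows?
1

To find overlap events:

1. Window A: 2024-07-24 11:06:00 to 2024-07-24 11:21:00
2. Window B: 2024-07-24 11:10:00 to 2024-07-24 11:20:00
3. Overlap period: 2024-07-24 11:10:00 to 2024-07-24 11:20:00
4. Count RESPONSE events in overlap: 1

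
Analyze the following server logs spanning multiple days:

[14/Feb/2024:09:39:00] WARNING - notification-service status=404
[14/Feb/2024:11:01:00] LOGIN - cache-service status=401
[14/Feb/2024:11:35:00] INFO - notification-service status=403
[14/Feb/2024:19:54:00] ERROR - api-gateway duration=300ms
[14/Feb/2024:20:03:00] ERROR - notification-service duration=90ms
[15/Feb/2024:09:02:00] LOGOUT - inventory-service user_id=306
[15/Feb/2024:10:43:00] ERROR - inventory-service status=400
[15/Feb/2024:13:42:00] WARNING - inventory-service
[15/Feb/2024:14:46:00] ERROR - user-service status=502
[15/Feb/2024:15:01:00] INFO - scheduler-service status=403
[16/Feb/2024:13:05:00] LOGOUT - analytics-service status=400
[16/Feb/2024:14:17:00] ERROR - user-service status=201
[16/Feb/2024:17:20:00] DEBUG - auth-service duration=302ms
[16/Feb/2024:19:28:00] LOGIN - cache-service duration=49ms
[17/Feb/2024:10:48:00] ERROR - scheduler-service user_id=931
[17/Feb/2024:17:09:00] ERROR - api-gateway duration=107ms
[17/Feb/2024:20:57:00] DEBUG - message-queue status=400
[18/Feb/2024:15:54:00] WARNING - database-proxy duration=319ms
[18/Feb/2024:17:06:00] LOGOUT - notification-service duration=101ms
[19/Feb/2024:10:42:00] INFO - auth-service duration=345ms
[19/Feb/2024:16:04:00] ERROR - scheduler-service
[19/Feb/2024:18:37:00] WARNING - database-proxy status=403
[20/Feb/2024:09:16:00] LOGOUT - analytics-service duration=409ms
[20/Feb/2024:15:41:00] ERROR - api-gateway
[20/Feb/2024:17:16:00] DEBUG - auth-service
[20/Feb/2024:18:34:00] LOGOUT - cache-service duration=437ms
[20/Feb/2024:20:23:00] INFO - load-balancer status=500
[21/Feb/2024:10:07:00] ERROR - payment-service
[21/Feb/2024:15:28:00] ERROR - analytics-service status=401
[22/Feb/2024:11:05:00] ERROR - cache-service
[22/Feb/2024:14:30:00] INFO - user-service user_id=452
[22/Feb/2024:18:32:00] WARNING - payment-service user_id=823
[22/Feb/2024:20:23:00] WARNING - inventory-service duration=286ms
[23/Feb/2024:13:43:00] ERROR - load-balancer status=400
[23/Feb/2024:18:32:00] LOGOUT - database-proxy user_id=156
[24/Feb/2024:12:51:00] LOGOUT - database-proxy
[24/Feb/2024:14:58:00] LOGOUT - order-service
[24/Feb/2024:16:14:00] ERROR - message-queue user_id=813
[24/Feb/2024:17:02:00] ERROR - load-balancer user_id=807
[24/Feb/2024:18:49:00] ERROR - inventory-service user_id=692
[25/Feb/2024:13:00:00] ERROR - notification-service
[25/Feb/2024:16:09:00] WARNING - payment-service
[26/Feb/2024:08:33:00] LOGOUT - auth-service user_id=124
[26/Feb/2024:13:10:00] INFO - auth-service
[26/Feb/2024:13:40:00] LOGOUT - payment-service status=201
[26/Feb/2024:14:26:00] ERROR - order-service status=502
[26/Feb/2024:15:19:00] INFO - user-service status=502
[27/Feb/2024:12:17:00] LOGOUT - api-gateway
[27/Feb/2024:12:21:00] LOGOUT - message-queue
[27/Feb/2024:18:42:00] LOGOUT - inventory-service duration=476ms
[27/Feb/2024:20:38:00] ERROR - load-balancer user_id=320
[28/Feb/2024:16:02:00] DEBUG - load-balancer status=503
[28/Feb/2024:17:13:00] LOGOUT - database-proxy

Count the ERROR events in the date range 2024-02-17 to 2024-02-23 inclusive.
8

To filter by date range:

1. Date range: 2024-02-17 through 2024-02-23, both dates inclusive
2. Filter for ERROR events whose date falls in this range
3. Count matching events: 8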